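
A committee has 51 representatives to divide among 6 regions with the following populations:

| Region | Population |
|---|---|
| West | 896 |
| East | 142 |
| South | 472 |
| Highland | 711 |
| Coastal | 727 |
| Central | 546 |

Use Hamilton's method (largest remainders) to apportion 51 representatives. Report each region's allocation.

Total 3494; standard divisor 3494/51 ≈ 68.51.
Standard quotas: West 13.078, East 2.073, South 6.890, Highland 10.378, Coastal 10.612, Central 7.970.
Lower quotas: West 13, East 2, South 6, Highland 10, Coastal 10, Central 7 (sum 48, leaving 3 seats).
Remainders in descending order: Central 0.970, South 0.890, Coastal 0.612, Highland 0.378, West 0.078, East 0.073.
Largest remainders: Central, South, Coastal receive the extra seats.

West 13, East 2, South 7, Highland 10, Coastal 11, Central 8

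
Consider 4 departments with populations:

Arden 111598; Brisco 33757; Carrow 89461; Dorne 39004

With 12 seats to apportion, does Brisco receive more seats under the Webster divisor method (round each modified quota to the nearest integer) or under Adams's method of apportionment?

Webster: Arden 5, Brisco 1, Carrow 4, Dorne 2.
Adams: Arden 4, Brisco 2, Carrow 4, Dorne 2.
Brisco gets 1 under Webster and 2 under Adams.

Adams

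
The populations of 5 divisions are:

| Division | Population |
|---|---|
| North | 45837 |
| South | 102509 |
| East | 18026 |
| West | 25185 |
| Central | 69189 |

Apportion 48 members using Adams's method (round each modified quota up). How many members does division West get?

5

Standard divisor 260746/48 ≈ 5432.208; standard quotas: North 8.438, South 18.871, East 3.318, West 4.636, Central 12.737.
Rounding up gives 9, 19, 4, 5, 13 = 50 seats, so the divisor must be adjusted.
With modified divisor 5750: modified quotas North 7.972, South 17.828, East 3.135, West 4.380, Central 12.033.
Rounding up: North 8, South 18, East 4, West 5, Central 13 (total 48).
West receives 5.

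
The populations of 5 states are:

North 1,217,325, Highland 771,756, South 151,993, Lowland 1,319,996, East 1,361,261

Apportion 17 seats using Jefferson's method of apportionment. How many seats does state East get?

5

Standard divisor 4822331/17 ≈ 283666.529; standard quotas: North 4.291, Highland 2.721, South 0.536, Lowland 4.653, East 4.799.
Rounding down gives 4, 2, 0, 4, 4 = 14 seats, so the divisor must be adjusted.
With modified divisor 250400: modified quotas North 4.862, Highland 3.082, South 0.607, Lowland 5.272, East 5.436.
Rounding down: North 4, Highland 3, South 0, Lowland 5, East 5 (total 17).
East receives 5.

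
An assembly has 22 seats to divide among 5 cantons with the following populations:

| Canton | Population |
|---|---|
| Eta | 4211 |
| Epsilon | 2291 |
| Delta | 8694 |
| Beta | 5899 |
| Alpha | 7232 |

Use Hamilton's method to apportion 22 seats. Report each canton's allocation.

Eta: 3; Epsilon: 2; Delta: 7; Beta: 4; Alpha: 6

Standard divisor: 28327 ÷ 22 ≈ 1287.591.
Standard quotas: Eta 3.2704, Epsilon 1.7793, Delta 6.7521, Beta 4.5814, Alpha 5.6167.
Lower quotas: Eta 3, Epsilon 1, Delta 6, Beta 4, Alpha 5 (sum 19, leaving 3 seats).
Remainders in descending order: Epsilon 0.7793, Delta 0.7521, Alpha 0.6167, Beta 0.5814, Eta 0.2704.
Largest remainders: Epsilon, Delta, Alpha receive the extra seats.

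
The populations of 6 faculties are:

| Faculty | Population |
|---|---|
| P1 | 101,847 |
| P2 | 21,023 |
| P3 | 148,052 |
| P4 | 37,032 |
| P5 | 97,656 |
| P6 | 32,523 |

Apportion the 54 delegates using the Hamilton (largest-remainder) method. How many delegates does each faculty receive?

Standard divisor: 438133 ÷ 54 ≈ 8113.574.
Standard quotas: P1 12.5527, P2 2.5911, P3 18.2474, P4 4.5642, P5 12.0361, P6 4.0085.
Lower quotas: P1 12, P2 2, P3 18, P4 4, P5 12, P6 4 (sum 52, leaving 2 seats).
Remainders in descending order: P2 0.5911, P4 0.5642, P1 0.5527, P3 0.2474, P5 0.0361, P6 0.0085.
Largest remainders: P2, P4 receive the extra seats.

P1: 12; P2: 3; P3: 18; P4: 5; P5: 12; P6: 4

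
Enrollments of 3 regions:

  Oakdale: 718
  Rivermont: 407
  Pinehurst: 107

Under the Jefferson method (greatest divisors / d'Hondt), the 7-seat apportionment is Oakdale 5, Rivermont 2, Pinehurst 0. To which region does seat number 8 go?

Priority for the next seat is population ÷ (current seats + 1).
Priorities: Oakdale 119.667, Rivermont 135.667, Pinehurst 107.000.
Highest priority: Rivermont.

Rivermont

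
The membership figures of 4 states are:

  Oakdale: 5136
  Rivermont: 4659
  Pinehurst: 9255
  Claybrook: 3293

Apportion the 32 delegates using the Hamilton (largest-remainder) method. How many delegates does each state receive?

Oakdale: 7, Rivermont: 7, Pinehurst: 13, Claybrook: 5

Total 22343; standard divisor 22343/32 ≈ 698.219.
Standard quotas: Oakdale 7.3559, Rivermont 6.6727, Pinehurst 13.2552, Claybrook 4.7163.
Lower quotas: Oakdale 7, Rivermont 6, Pinehurst 13, Claybrook 4 (sum 30, leaving 2 seats).
Remainders in descending order: Claybrook 0.7163, Rivermont 0.6727, Oakdale 0.3559, Pinehurst 0.2552.
Largest remainders: Claybrook, Rivermont receive the extra seats.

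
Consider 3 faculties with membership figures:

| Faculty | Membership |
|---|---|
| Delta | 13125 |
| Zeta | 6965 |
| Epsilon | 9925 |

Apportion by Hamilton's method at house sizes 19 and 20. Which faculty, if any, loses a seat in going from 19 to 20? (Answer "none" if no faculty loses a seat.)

none

At 19 seats: Delta 8, Zeta 5, Epsilon 6.
At 20 seats: Delta 9, Zeta 5, Epsilon 6.
No faculty's allocation decreased.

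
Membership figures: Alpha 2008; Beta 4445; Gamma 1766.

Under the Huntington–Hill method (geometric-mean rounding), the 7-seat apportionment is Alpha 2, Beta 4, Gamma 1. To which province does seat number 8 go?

Priority for the next seat is population ÷ (√(s·(s+1))).
Priorities: Alpha 819.763, Beta 993.932, Gamma 1248.751.
Highest priority: Gamma.

Gamma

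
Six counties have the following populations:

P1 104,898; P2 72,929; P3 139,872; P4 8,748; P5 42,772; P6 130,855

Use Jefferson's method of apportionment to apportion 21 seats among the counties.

P1 4; P2 3; P3 6; P4 0; P5 2; P6 6

Standard divisor 500074/21 ≈ 23813.048; standard quotas: P1 4.405, P2 3.063, P3 5.874, P4 0.367, P5 1.796, P6 5.495.
Rounding down gives 4, 3, 5, 0, 1, 5 = 18 seats, so the divisor must be adjusted.
With modified divisor 21101.5: modified quotas P1 4.971, P2 3.456, P3 6.629, P4 0.415, P5 2.027, P6 6.201.
Rounding down: P1 4, P2 3, P3 6, P4 0, P5 2, P6 6 (total 21).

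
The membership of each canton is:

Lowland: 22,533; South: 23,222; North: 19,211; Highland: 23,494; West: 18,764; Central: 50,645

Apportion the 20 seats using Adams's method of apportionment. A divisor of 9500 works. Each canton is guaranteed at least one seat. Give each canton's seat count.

With modified divisor 9500: modified quotas Lowland 2.372, South 2.444, North 2.022, Highland 2.473, West 1.975, Central 5.331.
Rounding up: Lowland 3, South 3, North 3, Highland 3, West 2, Central 6 (total 20).

Lowland: 3, South: 3, North: 3, Highland: 3, West: 2, Central: 6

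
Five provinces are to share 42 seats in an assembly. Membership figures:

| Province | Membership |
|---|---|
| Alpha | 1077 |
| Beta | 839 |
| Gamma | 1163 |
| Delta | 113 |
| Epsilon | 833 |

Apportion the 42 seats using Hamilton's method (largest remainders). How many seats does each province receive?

Alpha=11, Beta=9, Gamma=12, Delta=1, Epsilon=9

The standard divisor is 4025/42 ≈ 95.833.
Standard quotas: Alpha 11.238, Beta 8.755, Gamma 12.136, Delta 1.179, Epsilon 8.692.
Lower quotas: Alpha 11, Beta 8, Gamma 12, Delta 1, Epsilon 8 (sum 40, leaving 2 seats).
Remainders in descending order: Beta 0.755, Epsilon 0.692, Alpha 0.238, Delta 0.179, Gamma 0.136.
Largest remainders: Beta, Epsilon receive the extra seats.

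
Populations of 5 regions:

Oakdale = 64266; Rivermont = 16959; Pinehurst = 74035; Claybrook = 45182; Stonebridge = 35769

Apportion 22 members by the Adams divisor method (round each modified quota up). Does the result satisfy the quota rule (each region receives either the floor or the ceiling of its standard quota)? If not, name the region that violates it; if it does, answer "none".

Standard quotas: Oakdale 5.986, Rivermont 1.580, Pinehurst 6.895, Claybrook 4.208, Stonebridge 3.331.
Adams allocation: Oakdale 6, Rivermont 2, Pinehurst 7, Claybrook 4, Stonebridge 3.
Every allocation lies between the lower and upper quota.

none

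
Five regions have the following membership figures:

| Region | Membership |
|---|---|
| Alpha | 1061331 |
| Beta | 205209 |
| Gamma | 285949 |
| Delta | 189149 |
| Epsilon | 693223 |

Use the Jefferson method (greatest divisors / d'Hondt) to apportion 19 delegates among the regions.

Standard divisor 2434861/19 ≈ 128150.579; standard quotas: Alpha 8.282, Beta 1.601, Gamma 2.231, Delta 1.476, Epsilon 5.409.
Rounding down gives 8, 1, 2, 1, 5 = 17 seats, so the divisor must be adjusted.
With modified divisor 110800: modified quotas Alpha 9.579, Beta 1.852, Gamma 2.581, Delta 1.707, Epsilon 6.257.
Rounding down: Alpha 9, Beta 1, Gamma 2, Delta 1, Epsilon 6 (total 19).

Alpha 9, Beta 1, Gamma 2, Delta 1, Epsilon 6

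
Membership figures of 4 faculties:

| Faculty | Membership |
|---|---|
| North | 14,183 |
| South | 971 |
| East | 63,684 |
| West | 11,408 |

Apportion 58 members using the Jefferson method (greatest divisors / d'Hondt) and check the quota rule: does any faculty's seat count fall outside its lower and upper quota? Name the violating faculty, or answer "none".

East

Standard quotas: North 9.115, South 0.624, East 40.929, West 7.332.
Jefferson allocation: North 9, South 0, East 42, West 7.
East has quota 40.929 (lower 40, upper 41) but receives 42 — outside the quota interval.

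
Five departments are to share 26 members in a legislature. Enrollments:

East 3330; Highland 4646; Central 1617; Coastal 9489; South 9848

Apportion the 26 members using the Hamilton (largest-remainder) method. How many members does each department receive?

East 3; Highland 4; Central 1; Coastal 9; South 9

Total 28930; standard divisor 28930/26 ≈ 1112.692.
Standard quotas: East 2.9927, Highland 4.1755, Central 1.4532, Coastal 8.5280, South 8.8506.
Lower quotas: East 2, Highland 4, Central 1, Coastal 8, South 8 (sum 23, leaving 3 seats).
Remainders in descending order: East 0.9927, South 0.8506, Coastal 0.5280, Central 0.4532, Highland 0.1755.
The surplus seats go to East, South, Coastal.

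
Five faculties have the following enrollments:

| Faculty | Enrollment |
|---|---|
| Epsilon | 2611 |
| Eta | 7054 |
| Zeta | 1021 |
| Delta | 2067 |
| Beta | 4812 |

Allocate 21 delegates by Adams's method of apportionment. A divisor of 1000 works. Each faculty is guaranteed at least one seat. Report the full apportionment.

With modified divisor 1000: modified quotas Epsilon 2.611, Eta 7.054, Zeta 1.021, Delta 2.067, Beta 4.812.
Rounding up: Epsilon 3, Eta 8, Zeta 2, Delta 3, Beta 5 (total 21).

Epsilon 3; Eta 8; Zeta 2; Delta 3; Beta 5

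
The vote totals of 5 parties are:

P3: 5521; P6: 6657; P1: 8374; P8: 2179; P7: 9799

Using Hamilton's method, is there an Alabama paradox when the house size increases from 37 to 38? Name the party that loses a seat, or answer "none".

none

At 37 seats: P3 6, P6 8, P1 10, P8 2, P7 11.
At 38 seats: P3 6, P6 8, P1 10, P8 3, P7 11.
No party's allocation decreased.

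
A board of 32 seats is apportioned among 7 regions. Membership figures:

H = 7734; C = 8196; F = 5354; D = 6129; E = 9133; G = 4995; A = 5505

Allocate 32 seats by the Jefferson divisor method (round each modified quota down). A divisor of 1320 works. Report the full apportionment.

H 5, C 6, F 4, D 4, E 6, G 3, A 4

With modified divisor 1320: modified quotas H 5.859, C 6.209, F 4.056, D 4.643, E 6.919, G 3.784, A 4.170.
Rounding down: H 5, C 6, F 4, D 4, E 6, G 3, A 4 (total 32).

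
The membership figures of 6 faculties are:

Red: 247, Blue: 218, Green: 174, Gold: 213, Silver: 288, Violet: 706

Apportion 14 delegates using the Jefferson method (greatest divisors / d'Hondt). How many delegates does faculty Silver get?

Standard divisor 1846/14 ≈ 131.857; standard quotas: Red 1.873, Blue 1.653, Green 1.320, Gold 1.615, Silver 2.184, Violet 5.354.
Rounding down gives 1, 1, 1, 1, 2, 5 = 11 seats, so the divisor must be adjusted.
With modified divisor 107.8: modified quotas Red 2.291, Blue 2.022, Green 1.614, Gold 1.976, Silver 2.672, Violet 6.549.
Rounding down: Red 2, Blue 2, Green 1, Gold 1, Silver 2, Violet 6 (total 14).
Silver receives 2.

2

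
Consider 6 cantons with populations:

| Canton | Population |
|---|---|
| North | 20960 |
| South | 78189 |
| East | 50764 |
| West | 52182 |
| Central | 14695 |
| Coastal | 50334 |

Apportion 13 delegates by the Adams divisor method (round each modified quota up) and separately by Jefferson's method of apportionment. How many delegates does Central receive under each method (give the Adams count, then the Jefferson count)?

Adams: North 1, South 4, East 2, West 3, Central 1, Coastal 2.
Jefferson: North 1, South 4, East 3, West 3, Central 0, Coastal 2.
Central gets 1 under Adams and 0 under Jefferson.

1 and 0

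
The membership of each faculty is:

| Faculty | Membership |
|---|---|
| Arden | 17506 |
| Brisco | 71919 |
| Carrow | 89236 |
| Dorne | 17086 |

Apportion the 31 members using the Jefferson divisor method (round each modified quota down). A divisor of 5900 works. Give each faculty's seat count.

Arden 2; Brisco 12; Carrow 15; Dorne 2

With modified divisor 5900: modified quotas Arden 2.967, Brisco 12.190, Carrow 15.125, Dorne 2.896.
Rounding down: Arden 2, Brisco 12, Carrow 15, Dorne 2 (total 31).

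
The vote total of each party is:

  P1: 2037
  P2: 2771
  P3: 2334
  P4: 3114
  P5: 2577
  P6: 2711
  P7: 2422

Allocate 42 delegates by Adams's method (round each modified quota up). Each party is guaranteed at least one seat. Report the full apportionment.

Standard divisor 17966/42 ≈ 427.762; standard quotas: P1 4.762, P2 6.478, P3 5.456, P4 7.280, P5 6.024, P6 6.338, P7 5.662.
Rounding up gives 5, 7, 6, 8, 7, 7, 6 = 46 seats, so the divisor must be adjusted.
With modified divisor 464: modified quotas P1 4.390, P2 5.972, P3 5.030, P4 6.711, P5 5.554, P6 5.843, P7 5.220.
Rounding up: P1 5, P2 6, P3 6, P4 7, P5 6, P6 6, P7 6 (total 42).

P1 5, P2 6, P3 6, P4 7, P5 6, P6 6, P7 6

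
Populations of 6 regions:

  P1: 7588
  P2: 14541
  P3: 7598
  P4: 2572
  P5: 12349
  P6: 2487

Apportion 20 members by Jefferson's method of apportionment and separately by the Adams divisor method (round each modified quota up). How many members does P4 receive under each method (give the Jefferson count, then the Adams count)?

Jefferson: P1 3, P2 7, P3 3, P4 1, P5 5, P6 1.
Adams: P1 3, P2 6, P3 3, P4 2, P5 5, P6 1.
P4 gets 1 under Jefferson and 2 under Adams.

1 and 2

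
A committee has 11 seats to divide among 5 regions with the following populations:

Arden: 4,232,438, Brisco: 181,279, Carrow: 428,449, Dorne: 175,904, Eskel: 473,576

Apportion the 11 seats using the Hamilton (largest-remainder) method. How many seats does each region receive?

Arden=9, Brisco=0, Carrow=1, Dorne=0, Eskel=1

Standard divisor: 5491646 ÷ 11 ≈ 499240.545.
Standard quotas: Arden 8.4778, Brisco 0.3631, Carrow 0.8582, Dorne 0.3523, Eskel 0.9486.
Lower quotas: Arden 8, Brisco 0, Carrow 0, Dorne 0, Eskel 0 (sum 8, leaving 3 seats).
Remainders in descending order: Eskel 0.9486, Carrow 0.8582, Arden 0.4778, Brisco 0.3631, Dorne 0.3523.
The surplus seats go to Eskel, Carrow, Arden.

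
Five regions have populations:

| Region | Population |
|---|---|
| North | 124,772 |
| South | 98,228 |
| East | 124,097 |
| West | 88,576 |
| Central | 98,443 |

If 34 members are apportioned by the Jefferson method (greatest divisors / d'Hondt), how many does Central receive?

Standard divisor 534116/34 ≈ 15709.294; standard quotas: North 7.943, South 6.253, East 7.900, West 5.638, Central 6.267.
Rounding down gives 7, 6, 7, 5, 6 = 31 seats, so the divisor must be adjusted.
With modified divisor 14400: modified quotas North 8.665, South 6.821, East 8.618, West 6.151, Central 6.836.
Rounding down: North 8, South 6, East 8, West 6, Central 6 (total 34).
Central receives 6.

6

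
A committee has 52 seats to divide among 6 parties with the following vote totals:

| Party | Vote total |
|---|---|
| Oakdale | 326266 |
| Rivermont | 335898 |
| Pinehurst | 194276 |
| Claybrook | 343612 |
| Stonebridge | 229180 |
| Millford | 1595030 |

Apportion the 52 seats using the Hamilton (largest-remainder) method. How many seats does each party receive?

Oakdale 6, Rivermont 6, Pinehurst 3, Claybrook 6, Stonebridge 4, Millford 27

Total 3024262; standard divisor 3024262/52 ≈ 58158.885.
Standard quotas: Oakdale 5.6099, Rivermont 5.7755, Pinehurst 3.3404, Claybrook 5.9082, Stonebridge 3.9406, Millford 27.4254.
Lower quotas: Oakdale 5, Rivermont 5, Pinehurst 3, Claybrook 5, Stonebridge 3, Millford 27 (sum 48, leaving 4 seats).
Remainders in descending order: Stonebridge 0.9406, Claybrook 0.9082, Rivermont 0.7755, Oakdale 0.6099, Millford 0.4254, Pinehurst 0.3404.
Largest remainders: Stonebridge, Claybrook, Rivermont, Oakdale receive the extra seats.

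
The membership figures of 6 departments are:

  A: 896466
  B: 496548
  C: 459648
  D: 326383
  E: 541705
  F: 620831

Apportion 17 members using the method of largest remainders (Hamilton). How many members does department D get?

2

Standard divisor: 3341581 ÷ 17 ≈ 196563.588.
Standard quotas: A 4.5607, B 2.5261, C 2.3384, D 1.6604, E 2.7559, F 3.1584.
Lower quotas: A 4, B 2, C 2, D 1, E 2, F 3 (sum 14, leaving 3 seats).
Remainders in descending order: E 0.7559, D 0.6604, A 0.5607, B 0.5261, C 0.3384, F 0.1584.
Largest remainders: E, D, A receive the extra seats.
D receives 2.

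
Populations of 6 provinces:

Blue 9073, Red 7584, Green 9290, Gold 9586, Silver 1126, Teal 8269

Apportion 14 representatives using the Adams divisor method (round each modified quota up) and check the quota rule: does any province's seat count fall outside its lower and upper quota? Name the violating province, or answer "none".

Standard quotas: Blue 2.827, Red 2.363, Green 2.895, Gold 2.987, Silver 0.351, Teal 2.577.
Adams allocation: Blue 3, Red 2, Green 3, Gold 3, Silver 1, Teal 2.
Every allocation lies between the lower and upper quota.

none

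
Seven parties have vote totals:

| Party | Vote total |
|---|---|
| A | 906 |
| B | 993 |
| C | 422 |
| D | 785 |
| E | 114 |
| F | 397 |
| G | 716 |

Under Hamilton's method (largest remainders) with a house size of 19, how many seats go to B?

4

Total 4333; standard divisor 4333/19 ≈ 228.053.
Standard quotas: A 3.973, B 4.354, C 1.850, D 3.442, E 0.500, F 1.741, G 3.140.
Lower quotas: A 3, B 4, C 1, D 3, E 0, F 1, G 3 (sum 15, leaving 4 seats).
Remainders in descending order: A 0.973, C 0.850, F 0.741, E 0.500, D 0.442, B 0.354, G 0.140.
Largest remainders: A, C, F, E receive the extra seats.
B receives 4.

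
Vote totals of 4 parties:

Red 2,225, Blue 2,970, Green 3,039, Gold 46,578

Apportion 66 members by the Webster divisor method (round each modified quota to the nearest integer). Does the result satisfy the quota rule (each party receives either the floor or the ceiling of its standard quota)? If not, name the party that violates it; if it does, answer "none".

Gold

Standard quotas: Red 2.679, Blue 3.576, Green 3.659, Gold 56.085.
Webster allocation: Red 3, Blue 4, Green 4, Gold 55.
Gold has quota 56.085 (lower 56, upper 57) but receives 55 — outside the quota interval.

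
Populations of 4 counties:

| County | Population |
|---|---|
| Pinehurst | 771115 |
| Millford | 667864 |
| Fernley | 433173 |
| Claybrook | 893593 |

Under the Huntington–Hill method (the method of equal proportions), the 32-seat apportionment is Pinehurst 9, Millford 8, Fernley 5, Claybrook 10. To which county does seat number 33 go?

Claybrook

Priority for the next seat is population ÷ (√(s·(s+1))).
Priorities: Pinehurst 81282.658, Millford 78708.527, Fernley 79086.208, Claybrook 85200.750.
Highest priority: Claybrook.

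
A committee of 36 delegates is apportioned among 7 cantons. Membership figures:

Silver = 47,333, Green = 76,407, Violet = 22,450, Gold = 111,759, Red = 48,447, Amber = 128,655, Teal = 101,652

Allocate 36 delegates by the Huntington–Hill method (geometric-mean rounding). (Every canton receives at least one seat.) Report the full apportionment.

Silver 3, Green 5, Violet 2, Gold 7, Red 3, Amber 9, Teal 7

With divisor 15048: modified quotas Silver 3.145, Green 5.078, Violet 1.492, Gold 7.427, Red 3.219, Amber 8.550, Teal 6.755.
Geometric-mean thresholds: Silver √(3·4)=3.464, Green √(5·6)=5.477, Violet √(1·2)=1.414, Gold √(7·8)=7.483, Red √(3·4)=3.464, Amber √(8·9)=8.485, Teal √(6·7)=6.481.
Each quota rounded against its threshold gives Silver 3, Green 5, Violet 2, Gold 7, Red 3, Amber 9, Teal 7 (total 36).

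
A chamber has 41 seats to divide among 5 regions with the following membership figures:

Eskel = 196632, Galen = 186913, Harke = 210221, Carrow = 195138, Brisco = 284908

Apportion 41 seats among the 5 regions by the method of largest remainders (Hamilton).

The standard divisor is 1073812/41 ≈ 26190.537.
Standard quotas: Eskel 7.5077, Galen 7.1367, Harke 8.0266, Carrow 7.4507, Brisco 10.8783.
Lower quotas: Eskel 7, Galen 7, Harke 8, Carrow 7, Brisco 10 (sum 39, leaving 2 seats).
Remainders in descending order: Brisco 0.8783, Eskel 0.5077, Carrow 0.4507, Galen 0.1367, Harke 0.0266.
The surplus seats go to Brisco, Eskel.

Eskel 8, Galen 7, Harke 8, Carrow 7, Brisco 11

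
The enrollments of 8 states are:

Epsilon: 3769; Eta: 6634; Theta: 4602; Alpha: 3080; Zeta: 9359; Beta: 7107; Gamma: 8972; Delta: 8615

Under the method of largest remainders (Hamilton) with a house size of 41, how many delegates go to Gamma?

Standard divisor: 52138 ÷ 41 ≈ 1271.659.
Standard quotas: Epsilon 2.9638, Eta 5.2168, Theta 3.6189, Alpha 2.4220, Zeta 7.3597, Beta 5.5888, Gamma 7.0554, Delta 6.7746.
Lower quotas: Epsilon 2, Eta 5, Theta 3, Alpha 2, Zeta 7, Beta 5, Gamma 7, Delta 6 (sum 37, leaving 4 seats).
Remainders in descending order: Epsilon 0.9638, Delta 0.7746, Theta 0.6189, Beta 0.5888, Alpha 0.4220, Zeta 0.3597, Eta 0.2168, Gamma 0.0554.
Largest remainders: Epsilon, Delta, Theta, Beta receive the extra seats.
Gamma receives 7.

7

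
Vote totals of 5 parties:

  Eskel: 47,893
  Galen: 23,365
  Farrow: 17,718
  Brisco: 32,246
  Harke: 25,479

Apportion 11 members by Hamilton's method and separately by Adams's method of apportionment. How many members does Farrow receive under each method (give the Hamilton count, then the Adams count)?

Hamilton: Eskel 4, Galen 2, Farrow 1, Brisco 2, Harke 2.
Adams: Eskel 3, Galen 2, Farrow 2, Brisco 2, Harke 2.
Farrow gets 1 under Hamilton and 2 under Adams.

1 and 2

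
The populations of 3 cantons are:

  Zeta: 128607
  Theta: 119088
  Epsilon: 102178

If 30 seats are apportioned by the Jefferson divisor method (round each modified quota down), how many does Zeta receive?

11

Standard divisor 349873/30 ≈ 11662.433; standard quotas: Zeta 11.027, Theta 10.211, Epsilon 8.761.
Rounding down gives 11, 10, 8 = 29 seats, so the divisor must be adjusted.
With modified divisor 11100: modified quotas Zeta 11.586, Theta 10.729, Epsilon 9.205.
Rounding down: Zeta 11, Theta 10, Epsilon 9 (total 30).
Zeta receives 11.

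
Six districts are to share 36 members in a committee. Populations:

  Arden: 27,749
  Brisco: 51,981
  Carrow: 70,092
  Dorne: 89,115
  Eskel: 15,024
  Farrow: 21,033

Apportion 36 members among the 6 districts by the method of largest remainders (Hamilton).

The standard divisor is 274994/36 ≈ 7638.722.
Standard quotas: Arden 3.6327, Brisco 6.8049, Carrow 9.1759, Dorne 11.6662, Eskel 1.9668, Farrow 2.7535.
Lower quotas: Arden 3, Brisco 6, Carrow 9, Dorne 11, Eskel 1, Farrow 2 (sum 32, leaving 4 seats).
Remainders in descending order: Eskel 0.9668, Brisco 0.8049, Farrow 0.7535, Dorne 0.6662, Arden 0.6327, Carrow 0.1759.
The surplus seats go to Eskel, Brisco, Farrow, Dorne.

Arden=3, Brisco=7, Carrow=9, Dorne=12, Eskel=2, Farrow=3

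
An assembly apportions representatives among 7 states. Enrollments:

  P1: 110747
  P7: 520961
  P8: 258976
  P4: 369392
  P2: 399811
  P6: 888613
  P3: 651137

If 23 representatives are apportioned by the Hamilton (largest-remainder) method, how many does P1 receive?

Standard divisor: 3199637 ÷ 23 ≈ 139114.652.
Standard quotas: P1 0.7961, P7 3.7448, P8 1.8616, P4 2.6553, P2 2.8740, P6 6.3876, P3 4.6806.
Lower quotas: P1 0, P7 3, P8 1, P4 2, P2 2, P6 6, P3 4 (sum 18, leaving 5 seats).
Remainders in descending order: P2 0.8740, P8 0.8616, P1 0.7961, P7 0.7448, P3 0.6806, P4 0.6553, P6 0.3876.
The surplus seats go to P2, P8, P1, P7, P3.
P1 receives 1.

1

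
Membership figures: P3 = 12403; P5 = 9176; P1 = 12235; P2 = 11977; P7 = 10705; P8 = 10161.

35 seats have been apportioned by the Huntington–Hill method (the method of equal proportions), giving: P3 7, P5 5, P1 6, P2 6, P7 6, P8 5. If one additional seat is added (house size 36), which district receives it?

P1

Priority for the next seat is population ÷ (√(s·(s+1))).
Priorities: P3 1657.421, P5 1675.301, P1 1887.901, P2 1848.091, P7 1651.817, P8 1855.136.
Highest priority: P1.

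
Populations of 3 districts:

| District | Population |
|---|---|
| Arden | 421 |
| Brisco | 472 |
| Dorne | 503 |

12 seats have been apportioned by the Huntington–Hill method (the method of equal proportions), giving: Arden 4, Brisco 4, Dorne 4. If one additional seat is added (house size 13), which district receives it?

Dorne

Priority for the next seat is population ÷ (√(s·(s+1))).
Priorities: Arden 94.138, Brisco 105.542, Dorne 112.474.
Highest priority: Dorne.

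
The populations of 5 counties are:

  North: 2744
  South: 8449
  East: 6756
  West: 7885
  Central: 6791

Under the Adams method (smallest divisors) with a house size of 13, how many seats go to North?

1

Standard divisor 32625/13 ≈ 2509.615; standard quotas: North 1.093, South 3.367, East 2.692, West 3.142, Central 2.706.
Rounding up gives 2, 4, 3, 4, 3 = 16 seats, so the divisor must be adjusted.
With modified divisor 3100: modified quotas North 0.885, South 2.725, East 2.179, West 2.544, Central 2.191.
Rounding up: North 1, South 3, East 3, West 3, Central 3 (total 13).
North receives 1.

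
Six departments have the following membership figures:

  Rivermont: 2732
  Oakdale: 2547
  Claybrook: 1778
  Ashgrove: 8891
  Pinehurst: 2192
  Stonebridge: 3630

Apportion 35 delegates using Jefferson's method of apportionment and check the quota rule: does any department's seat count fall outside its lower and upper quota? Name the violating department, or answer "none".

Standard quotas: Rivermont 4.392, Oakdale 4.095, Claybrook 2.859, Ashgrove 14.294, Pinehurst 3.524, Stonebridge 5.836.
Jefferson allocation: Rivermont 4, Oakdale 4, Claybrook 3, Ashgrove 15, Pinehurst 3, Stonebridge 6.
Every allocation lies between the lower and upper quota.

none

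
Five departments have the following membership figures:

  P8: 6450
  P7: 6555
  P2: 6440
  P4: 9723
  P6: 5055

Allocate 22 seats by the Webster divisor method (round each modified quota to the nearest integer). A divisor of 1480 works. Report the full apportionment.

With modified divisor 1480: modified quotas P8 4.358, P7 4.429, P2 4.351, P4 6.570, P6 3.416.
Rounding to the nearest integer: P8 4, P7 4, P2 4, P4 7, P6 3 (total 22).

P8=4; P7=4; P2=4; P4=7; P6=3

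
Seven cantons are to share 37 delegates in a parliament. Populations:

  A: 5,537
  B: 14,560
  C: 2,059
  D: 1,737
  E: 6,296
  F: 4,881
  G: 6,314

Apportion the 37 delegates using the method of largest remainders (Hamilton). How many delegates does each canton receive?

Total 41384; standard divisor 41384/37 ≈ 1118.486.
Standard quotas: A 4.9504, B 13.0176, C 1.8409, D 1.5530, E 5.6290, F 4.3639, G 5.6451.
Lower quotas: A 4, B 13, C 1, D 1, E 5, F 4, G 5 (sum 33, leaving 4 seats).
Remainders in descending order: A 0.9504, C 0.8409, G 0.6451, E 0.6290, D 0.5530, F 0.3639, B 0.0176.
Largest remainders: A, C, G, E receive the extra seats.

A=5, B=13, C=2, D=1, E=6, F=4, G=6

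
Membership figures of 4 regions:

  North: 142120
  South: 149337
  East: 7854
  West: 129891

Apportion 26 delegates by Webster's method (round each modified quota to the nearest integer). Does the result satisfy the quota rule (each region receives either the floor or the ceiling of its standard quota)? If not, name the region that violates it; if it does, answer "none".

Standard quotas: North 8.609, South 9.046, East 0.476, West 7.868.
Webster allocation: North 9, South 9, East 0, West 8.
Every allocation lies between the lower and upper quota.

none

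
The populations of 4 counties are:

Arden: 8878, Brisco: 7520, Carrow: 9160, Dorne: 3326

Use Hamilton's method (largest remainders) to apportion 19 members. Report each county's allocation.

Total 28884; standard divisor 28884/19 ≈ 1520.211.
Standard quotas: Arden 5.8400, Brisco 4.9467, Carrow 6.0255, Dorne 2.1879.
Lower quotas: Arden 5, Brisco 4, Carrow 6, Dorne 2 (sum 17, leaving 2 seats).
Remainders in descending order: Brisco 0.9467, Arden 0.8400, Dorne 0.1879, Carrow 0.0255.
The surplus seats go to Brisco, Arden.

Arden 6; Brisco 5; Carrow 6; Dorne 2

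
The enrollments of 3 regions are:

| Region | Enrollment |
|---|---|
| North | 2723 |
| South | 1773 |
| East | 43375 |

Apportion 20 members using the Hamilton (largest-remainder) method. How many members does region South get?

The standard divisor is 47871/20 ≈ 2393.55.
Standard quotas: North 1.1376, South 0.7407, East 18.1216.
Lower quotas: North 1, South 0, East 18 (sum 19, leaving 1 seat).
Remainders in descending order: South 0.7407, North 0.1376, East 0.1216.
Largest remainder: South receives the extra seat.
South receives 1.

1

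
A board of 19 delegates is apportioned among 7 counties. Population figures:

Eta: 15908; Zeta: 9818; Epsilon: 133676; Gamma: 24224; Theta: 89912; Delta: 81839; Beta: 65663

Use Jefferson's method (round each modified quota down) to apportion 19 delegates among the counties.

Standard divisor 421040/19 ≈ 22160; standard quotas: Eta 0.718, Zeta 0.443, Epsilon 6.032, Gamma 1.093, Theta 4.057, Delta 3.693, Beta 2.963.
Rounding down gives 0, 0, 6, 1, 4, 3, 2 = 16 seats, so the divisor must be adjusted.
With modified divisor 18500: modified quotas Eta 0.860, Zeta 0.531, Epsilon 7.226, Gamma 1.309, Theta 4.860, Delta 4.424, Beta 3.549.
Rounding down: Eta 0, Zeta 0, Epsilon 7, Gamma 1, Theta 4, Delta 4, Beta 3 (total 19).

Eta=0, Zeta=0, Epsilon=7, Gamma=1, Theta=4, Delta=4, Beta=3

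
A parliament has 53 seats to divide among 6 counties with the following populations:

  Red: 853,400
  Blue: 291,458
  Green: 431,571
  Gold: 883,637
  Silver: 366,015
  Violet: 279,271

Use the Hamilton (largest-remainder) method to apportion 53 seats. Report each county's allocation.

Red: 15; Blue: 5; Green: 7; Gold: 15; Silver: 6; Violet: 5

Standard divisor: 3105352 ÷ 53 ≈ 58591.547.
Standard quotas: Red 14.5652, Blue 4.9744, Green 7.3658, Gold 15.0813, Silver 6.2469, Violet 4.7664.
Lower quotas: Red 14, Blue 4, Green 7, Gold 15, Silver 6, Violet 4 (sum 50, leaving 3 seats).
Remainders in descending order: Blue 0.9744, Violet 0.7664, Red 0.5652, Green 0.3658, Silver 0.2469, Gold 0.0813.
Largest remainders: Blue, Violet, Red receive the extra seats.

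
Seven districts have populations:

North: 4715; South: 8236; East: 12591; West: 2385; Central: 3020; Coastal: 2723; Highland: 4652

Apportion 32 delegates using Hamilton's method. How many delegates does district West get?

Total 38322; standard divisor 38322/32 ≈ 1197.562.
Standard quotas: North 3.9372, South 6.8773, East 10.5139, West 1.9915, Central 2.5218, Coastal 2.2738, Highland 3.8846.
Lower quotas: North 3, South 6, East 10, West 1, Central 2, Coastal 2, Highland 3 (sum 27, leaving 5 seats).
Remainders in descending order: West 0.9915, North 0.9372, Highland 0.8846, South 0.8773, Central 0.5218, East 0.5139, Coastal 0.2738.
The surplus seats go to West, North, Highland, South, Central.
West receives 2.

2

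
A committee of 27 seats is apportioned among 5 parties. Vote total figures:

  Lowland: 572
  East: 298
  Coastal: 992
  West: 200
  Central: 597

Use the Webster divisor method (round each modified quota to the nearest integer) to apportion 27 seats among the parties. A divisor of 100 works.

Lowland: 6, East: 3, Coastal: 10, West: 2, Central: 6

With modified divisor 100: modified quotas Lowland 5.720, East 2.980, Coastal 9.920, West 2.000, Central 5.970.
Rounding to the nearest integer: Lowland 6, East 3, Coastal 10, West 2, Central 6 (total 27).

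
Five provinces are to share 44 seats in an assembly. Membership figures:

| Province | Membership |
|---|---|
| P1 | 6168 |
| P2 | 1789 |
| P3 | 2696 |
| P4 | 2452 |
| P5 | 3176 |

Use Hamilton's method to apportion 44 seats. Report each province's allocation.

Total 16281; standard divisor 16281/44 ≈ 370.023.
Standard quotas: P1 16.6692, P2 4.8348, P3 7.2860, P4 6.6266, P5 8.5833.
Lower quotas: P1 16, P2 4, P3 7, P4 6, P5 8 (sum 41, leaving 3 seats).
Remainders in descending order: P2 0.8348, P1 0.6692, P4 0.6266, P5 0.5833, P3 0.2860.
The surplus seats go to P2, P1, P4.

P1: 17, P2: 5, P3: 7, P4: 7, P5: 8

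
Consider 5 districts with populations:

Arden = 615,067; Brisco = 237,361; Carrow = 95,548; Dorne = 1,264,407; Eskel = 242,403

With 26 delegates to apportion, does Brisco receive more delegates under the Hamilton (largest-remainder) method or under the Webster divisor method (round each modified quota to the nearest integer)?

Webster

Hamilton: Arden 7, Brisco 2, Carrow 1, Dorne 13, Eskel 3.
Webster: Arden 6, Brisco 3, Carrow 1, Dorne 13, Eskel 3.
Brisco gets 2 under Hamilton and 3 under Webster.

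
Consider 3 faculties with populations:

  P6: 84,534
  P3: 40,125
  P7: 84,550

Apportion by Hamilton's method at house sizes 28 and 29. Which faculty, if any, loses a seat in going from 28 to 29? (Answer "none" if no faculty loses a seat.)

At 28 seats: P6 11, P3 6, P7 11.
At 29 seats: P6 12, P3 5, P7 12.
P3 drops from 6 to 5.

P3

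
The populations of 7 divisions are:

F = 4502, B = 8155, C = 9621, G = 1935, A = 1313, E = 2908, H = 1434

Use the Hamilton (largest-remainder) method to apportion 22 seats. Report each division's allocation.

The standard divisor is 29868/22 ≈ 1357.636.
Standard quotas: F 3.3161, B 6.0068, C 7.0866, G 1.4253, A 0.9671, E 2.1420, H 1.0562.
Lower quotas: F 3, B 6, C 7, G 1, A 0, E 2, H 1 (sum 20, leaving 2 seats).
Remainders in descending order: A 0.9671, G 0.4253, F 0.3161, E 0.1420, C 0.0866, H 0.0562, B 0.0068.
The surplus seats go to A, G.

F 3, B 6, C 7, G 2, A 1, E 2, H 1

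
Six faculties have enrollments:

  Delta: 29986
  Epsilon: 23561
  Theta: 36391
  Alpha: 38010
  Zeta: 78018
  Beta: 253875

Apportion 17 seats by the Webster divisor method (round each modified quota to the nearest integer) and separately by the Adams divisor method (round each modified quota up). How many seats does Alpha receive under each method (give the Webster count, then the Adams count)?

1 and 2

Webster: Delta 1, Epsilon 1, Theta 1, Alpha 1, Zeta 3, Beta 10.
Adams: Delta 1, Epsilon 1, Theta 2, Alpha 2, Zeta 3, Beta 8.
Alpha gets 1 under Webster and 2 under Adams.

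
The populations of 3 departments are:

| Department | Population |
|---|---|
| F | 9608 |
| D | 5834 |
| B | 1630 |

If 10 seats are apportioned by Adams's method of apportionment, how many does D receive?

Standard divisor 17072/10 ≈ 1707.2; standard quotas: F 5.628, D 3.417, B 0.955.
Rounding up gives 6, 4, 1 = 11 seats, so the divisor must be adjusted.
With modified divisor 1930: modified quotas F 4.978, D 3.023, B 0.845.
Rounding up: F 5, D 4, B 1 (total 10).
D receives 4.

4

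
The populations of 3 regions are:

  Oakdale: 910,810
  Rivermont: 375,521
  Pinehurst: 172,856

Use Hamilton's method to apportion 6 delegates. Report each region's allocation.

Oakdale 4; Rivermont 1; Pinehurst 1

Total 1459187; standard divisor 1459187/6 ≈ 243197.833.
Standard quotas: Oakdale 3.7451, Rivermont 1.5441, Pinehurst 0.7108.
Lower quotas: Oakdale 3, Rivermont 1, Pinehurst 0 (sum 4, leaving 2 seats).
Remainders in descending order: Oakdale 0.7451, Pinehurst 0.7108, Rivermont 0.5441.
Largest remainders: Oakdale, Pinehurst receive the extra seats.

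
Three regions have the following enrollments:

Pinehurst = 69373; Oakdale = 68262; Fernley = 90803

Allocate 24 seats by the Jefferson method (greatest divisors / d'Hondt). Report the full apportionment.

Pinehurst: 7, Oakdale: 7, Fernley: 10

Standard divisor 228438/24 ≈ 9518.25; standard quotas: Pinehurst 7.288, Oakdale 7.172, Fernley 9.540.
Rounding down gives 7, 7, 9 = 23 seats, so the divisor must be adjusted.
With modified divisor 8900: modified quotas Pinehurst 7.795, Oakdale 7.670, Fernley 10.203.
Rounding down: Pinehurst 7, Oakdale 7, Fernley 10 (total 24).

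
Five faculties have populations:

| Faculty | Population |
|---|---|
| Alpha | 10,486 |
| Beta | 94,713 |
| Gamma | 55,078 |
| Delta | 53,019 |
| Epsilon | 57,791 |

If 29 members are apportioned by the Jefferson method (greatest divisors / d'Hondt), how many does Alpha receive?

1

Standard divisor 271087/29 ≈ 9347.828; standard quotas: Alpha 1.122, Beta 10.132, Gamma 5.892, Delta 5.672, Epsilon 6.182.
Rounding down gives 1, 10, 5, 5, 6 = 27 seats, so the divisor must be adjusted.
With modified divisor 8700: modified quotas Alpha 1.205, Beta 10.887, Gamma 6.331, Delta 6.094, Epsilon 6.643.
Rounding down: Alpha 1, Beta 10, Gamma 6, Delta 6, Epsilon 6 (total 29).
Alpha receives 1.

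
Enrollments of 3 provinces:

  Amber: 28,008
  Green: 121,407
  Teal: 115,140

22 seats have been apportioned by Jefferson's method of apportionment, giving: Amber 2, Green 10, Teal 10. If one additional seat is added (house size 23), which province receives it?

Priority for the next seat is population ÷ (current seats + 1).
Priorities: Amber 9336.000, Green 11037.000, Teal 10467.273.
Highest priority: Green.

Green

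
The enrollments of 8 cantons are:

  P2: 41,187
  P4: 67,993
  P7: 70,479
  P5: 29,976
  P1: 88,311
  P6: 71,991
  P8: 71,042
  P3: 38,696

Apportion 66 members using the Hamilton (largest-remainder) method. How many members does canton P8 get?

Standard divisor: 479675 ÷ 66 ≈ 7267.803.
Standard quotas: P2 5.6670, P4 9.3554, P7 9.6974, P5 4.1245, P1 12.1510, P6 9.9055, P8 9.7749, P3 5.3243.
Lower quotas: P2 5, P4 9, P7 9, P5 4, P1 12, P6 9, P8 9, P3 5 (sum 62, leaving 4 seats).
Remainders in descending order: P6 0.9055, P8 0.7749, P7 0.6974, P2 0.6670, P4 0.3554, P3 0.3243, P1 0.1510, P5 0.1245.
Largest remainders: P6, P8, P7, P2 receive the extra seats.
P8 receives 10.

10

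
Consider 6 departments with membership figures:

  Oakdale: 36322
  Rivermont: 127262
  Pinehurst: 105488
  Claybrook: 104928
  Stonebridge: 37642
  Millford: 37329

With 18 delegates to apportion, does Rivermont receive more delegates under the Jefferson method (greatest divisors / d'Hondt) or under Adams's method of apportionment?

Jefferson: Oakdale 1, Rivermont 6, Pinehurst 5, Claybrook 4, Stonebridge 1, Millford 1.
Adams: Oakdale 2, Rivermont 4, Pinehurst 4, Claybrook 4, Stonebridge 2, Millford 2.
Rivermont gets 6 under Jefferson and 4 under Adams.

Jefferson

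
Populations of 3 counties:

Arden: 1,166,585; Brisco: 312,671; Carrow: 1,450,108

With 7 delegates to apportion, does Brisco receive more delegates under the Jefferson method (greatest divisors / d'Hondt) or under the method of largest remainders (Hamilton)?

Hamilton

Jefferson: Arden 3, Brisco 0, Carrow 4.
Hamilton: Arden 3, Brisco 1, Carrow 3.
Brisco gets 0 under Jefferson and 1 under Hamilton.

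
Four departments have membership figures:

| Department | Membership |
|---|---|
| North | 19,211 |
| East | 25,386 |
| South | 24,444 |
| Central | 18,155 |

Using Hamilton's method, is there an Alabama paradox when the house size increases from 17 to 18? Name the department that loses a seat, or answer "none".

none

At 17 seats: North 4, East 5, South 5, Central 3.
At 18 seats: North 4, East 5, South 5, Central 4.
No department's allocation decreased.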